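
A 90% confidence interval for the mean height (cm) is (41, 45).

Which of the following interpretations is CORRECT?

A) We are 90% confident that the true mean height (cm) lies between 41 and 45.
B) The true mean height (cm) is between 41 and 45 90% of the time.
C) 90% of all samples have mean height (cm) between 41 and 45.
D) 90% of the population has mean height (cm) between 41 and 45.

A confidence interval represents our confidence in the procedure, not a probability statement about the parameter.

Key concept: If we repeated this sampling process many times and computed a 90% CI each time, about 90% of those intervals would contain the true population parameter.

For this specific interval (41, 45):
- Midpoint (point estimate): 43
- Margin of error: 2

The correct interpretation is the one stating confidence that the true parameter lies in the interval — option A.

A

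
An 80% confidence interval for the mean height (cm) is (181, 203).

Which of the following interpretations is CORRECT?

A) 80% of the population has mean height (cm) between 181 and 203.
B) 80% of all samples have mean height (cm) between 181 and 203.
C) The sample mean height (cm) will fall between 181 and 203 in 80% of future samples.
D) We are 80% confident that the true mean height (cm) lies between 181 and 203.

A confidence interval represents our confidence in the procedure, not a probability statement about the parameter.

Key concept: If we repeated this sampling process many times and computed an 80% CI each time, about 80% of those intervals would contain the true population parameter.

For this specific interval (181, 203):
- Midpoint (point estimate): 192
- Margin of error: 11

The correct interpretation is the one stating confidence that the true parameter lies in the interval — option D.

D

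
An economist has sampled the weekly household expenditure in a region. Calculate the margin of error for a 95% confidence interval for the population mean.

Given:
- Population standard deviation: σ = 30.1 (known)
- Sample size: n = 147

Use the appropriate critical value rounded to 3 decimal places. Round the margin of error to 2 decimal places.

The population standard deviation σ is known, so use the z-interval margin of error formula.

For 95% confidence, z* = 1.96 (from standard normal table)

Margin of error formula for z-interval: E = z* × σ/√n

E = 1.96 × 30.1/√147
  = 1.96 × 2.482606
  = 4.8659

Rounded to 2 decimal places:

4.87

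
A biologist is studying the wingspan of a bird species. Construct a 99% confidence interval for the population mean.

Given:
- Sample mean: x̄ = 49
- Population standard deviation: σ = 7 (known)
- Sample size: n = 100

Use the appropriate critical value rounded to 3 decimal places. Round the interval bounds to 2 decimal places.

The population standard deviation σ is known, so use a z-interval (standard normal critical value).

For 99% confidence, z* = 2.576 (from standard normal table)

Standard error: SE = σ/√n = 7/√100 = 0.700000

Margin of error: E = z* × SE = 2.576 × 0.700000 = 1.8032

Z-interval: x̄ ± E = 49 ± 1.8032 = (47.1968, 50.8032)

Rounded to 2 decimal places:

(47.20, 50.80)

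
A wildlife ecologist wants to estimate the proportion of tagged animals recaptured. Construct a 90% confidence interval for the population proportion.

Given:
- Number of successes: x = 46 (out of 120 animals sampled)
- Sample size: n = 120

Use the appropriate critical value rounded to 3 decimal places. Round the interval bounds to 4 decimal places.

Sample proportion: p̂ = 46/120 = 0.383333

Check conditions for normal approximation:
  np̂ = 46 ≥ 10 ✓
  n(1-p̂) = 74 ≥ 10 ✓

The sample is large enough, so use a z-interval (normal approximation) for the proportion.

For 90% confidence, z* = 1.645 (from standard normal table)

Standard error: SE = √(p̂(1-p̂)/n) = √(0.383333×0.616667/120) = 0.04438364

Margin of error: E = z* × SE = 1.645 × 0.04438364 = 0.073011

Z-interval: p̂ ± E = 0.383333 ± 0.073011 = (0.310322, 0.456344)

Rounded to 4 decimal places:

(0.3103, 0.4563)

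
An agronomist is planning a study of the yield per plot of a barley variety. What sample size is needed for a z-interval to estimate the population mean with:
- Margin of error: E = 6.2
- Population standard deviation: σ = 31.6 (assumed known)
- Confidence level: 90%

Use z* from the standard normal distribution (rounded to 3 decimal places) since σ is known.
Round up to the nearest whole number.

Using z* since population σ is known (z-interval formula).

For 90% confidence, z* = 1.645 (from standard normal table)

Sample size formula for z-interval: n = (z*σ/E)²

n = (1.645 × 31.6 / 6.2)²
  = (8.384194)²
  = 70.2947

Round up to the nearest whole number: n = 71

71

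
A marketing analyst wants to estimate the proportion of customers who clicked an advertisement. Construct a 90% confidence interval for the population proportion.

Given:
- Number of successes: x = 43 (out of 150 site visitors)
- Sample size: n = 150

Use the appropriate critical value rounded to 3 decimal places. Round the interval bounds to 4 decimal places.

Sample proportion: p̂ = 43/150 = 0.286667

Check conditions for normal approximation:
  np̂ = 43 ≥ 10 ✓
  n(1-p̂) = 107 ≥ 10 ✓

The sample is large enough, so use a z-interval (normal approximation) for the proportion.

For 90% confidence, z* = 1.645 (from standard normal table)

Standard error: SE = √(p̂(1-p̂)/n) = √(0.286667×0.713333/150) = 0.03692234

Margin of error: E = z* × SE = 1.645 × 0.03692234 = 0.060737

Z-interval: p̂ ± E = 0.286667 ± 0.060737 = (0.225929, 0.347404)

Rounded to 4 decimal places:

(0.2259, 0.3474)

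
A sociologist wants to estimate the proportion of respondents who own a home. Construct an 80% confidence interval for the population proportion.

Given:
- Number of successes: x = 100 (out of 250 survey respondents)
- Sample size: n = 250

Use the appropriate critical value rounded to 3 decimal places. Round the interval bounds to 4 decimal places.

Sample proportion: p̂ = 100/250 = 0.400000

Check conditions for normal approximation:
  np̂ = 100 ≥ 10 ✓
  n(1-p̂) = 150 ≥ 10 ✓

The sample is large enough, so use a z-interval (normal approximation) for the proportion.

For 80% confidence, z* = 1.282 (from standard normal table)

Standard error: SE = √(p̂(1-p̂)/n) = √(0.400000×0.600000/250) = 0.03098387

Margin of error: E = z* × SE = 1.282 × 0.03098387 = 0.039721

Z-interval: p̂ ± E = 0.400000 ± 0.039721 = (0.360279, 0.439721)

Rounded to 4 decimal places:

(0.3603, 0.4397)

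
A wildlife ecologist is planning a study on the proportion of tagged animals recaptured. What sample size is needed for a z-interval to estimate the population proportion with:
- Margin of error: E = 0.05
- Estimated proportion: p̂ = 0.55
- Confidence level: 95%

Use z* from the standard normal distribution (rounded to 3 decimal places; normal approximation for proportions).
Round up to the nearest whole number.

Using z* for proportion z-interval (normal approximation).

For 95% confidence, z* = 1.96 (from standard normal table)

Sample size formula for proportion z-interval: n = z*²p̂(1-p̂)/E²

n = 1.96² × 0.55 × 0.45 / 0.05²
  = 3.8416 × 0.2475 / 0.0025
  = 380.3184

Round up to the nearest whole number: n = 381

381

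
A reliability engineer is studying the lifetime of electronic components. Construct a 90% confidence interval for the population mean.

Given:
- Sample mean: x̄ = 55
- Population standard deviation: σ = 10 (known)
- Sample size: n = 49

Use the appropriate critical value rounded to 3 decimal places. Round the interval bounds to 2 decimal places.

The population standard deviation σ is known, so use a z-interval (standard normal critical value).

For 90% confidence, z* = 1.645 (from standard normal table)

Standard error: SE = σ/√n = 10/√49 = 1.428571

Margin of error: E = z* × SE = 1.645 × 1.428571 = 2.3500

Z-interval: x̄ ± E = 55 ± 2.3500 = (52.6500, 57.3500)

Rounded to 2 decimal places:

(52.65, 57.35)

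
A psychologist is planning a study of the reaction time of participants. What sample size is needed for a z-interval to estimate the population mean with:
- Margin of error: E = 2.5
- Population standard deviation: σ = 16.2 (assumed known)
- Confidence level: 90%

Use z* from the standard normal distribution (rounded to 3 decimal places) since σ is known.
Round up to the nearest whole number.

Using z* since population σ is known (z-interval formula).

For 90% confidence, z* = 1.645 (from standard normal table)

Sample size formula for z-interval: n = (z*σ/E)²

n = (1.645 × 16.2 / 2.5)²
  = (10.659600)²
  = 113.6271

Round up to the nearest whole number: n = 114

114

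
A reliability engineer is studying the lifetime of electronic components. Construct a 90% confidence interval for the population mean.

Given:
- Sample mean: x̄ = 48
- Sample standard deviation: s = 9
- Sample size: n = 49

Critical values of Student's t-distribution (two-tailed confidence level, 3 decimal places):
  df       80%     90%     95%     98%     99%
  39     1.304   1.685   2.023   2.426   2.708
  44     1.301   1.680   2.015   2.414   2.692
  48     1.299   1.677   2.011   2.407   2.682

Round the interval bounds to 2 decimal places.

The population standard deviation σ is unknown (only the sample standard deviation s is given), so use a t-interval with df = n - 1 = 49 - 1 = 48.

For 90% confidence with df = 48, t* = 1.677 (from t-table)

Standard error: SE = s/√n = 9/√49 = 1.285714

Margin of error: E = t* × SE = 1.677 × 1.285714 = 2.1561

T-interval: x̄ ± E = 48 ± 2.1561 = (45.8439, 50.1561)

Rounded to 2 decimal places:

(45.84, 50.16)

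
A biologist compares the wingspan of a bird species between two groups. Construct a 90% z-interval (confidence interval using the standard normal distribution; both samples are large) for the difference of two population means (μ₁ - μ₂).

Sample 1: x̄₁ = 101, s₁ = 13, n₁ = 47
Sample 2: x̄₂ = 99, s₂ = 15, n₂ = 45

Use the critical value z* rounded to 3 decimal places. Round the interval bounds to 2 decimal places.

Both samples are large (n₁ = 47 ≥ 30, n₂ = 45 ≥ 30), so a z-interval for the difference of means applies.

Point estimate: x̄₁ - x̄₂ = 101 - 99 = 2

Standard error: SE = √(s₁²/n₁ + s₂²/n₂)
= √(13²/47 + 15²/45)
= √(3.595745 + 5.000000)
= 2.931850

For 90% confidence, z* = 1.645 (from standard normal table)
Margin of error: E = z* × SE = 1.645 × 2.931850 = 4.8229

Z-interval: (x̄₁ - x̄₂) ± E = 2 ± 4.8229 = (-2.8229, 6.8229)

Rounded to 2 decimal places:

(-2.82, 6.82)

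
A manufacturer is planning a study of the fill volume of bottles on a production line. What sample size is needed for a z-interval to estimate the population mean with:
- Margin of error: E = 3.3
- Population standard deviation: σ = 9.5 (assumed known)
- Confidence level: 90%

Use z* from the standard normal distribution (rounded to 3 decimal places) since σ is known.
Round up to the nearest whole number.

Using z* since population σ is known (z-interval formula).

For 90% confidence, z* = 1.645 (from standard normal table)

Sample size formula for z-interval: n = (z*σ/E)²

n = (1.645 × 9.5 / 3.3)²
  = (4.735606)²
  = 22.4260

Round up to the nearest whole number: n = 23

23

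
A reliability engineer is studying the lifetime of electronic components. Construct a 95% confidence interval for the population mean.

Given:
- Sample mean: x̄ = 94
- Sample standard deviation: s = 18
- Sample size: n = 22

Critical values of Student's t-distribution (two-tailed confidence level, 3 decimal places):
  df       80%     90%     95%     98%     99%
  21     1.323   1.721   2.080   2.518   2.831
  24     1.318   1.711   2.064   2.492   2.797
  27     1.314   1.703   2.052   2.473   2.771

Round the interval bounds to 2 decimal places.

The population standard deviation σ is unknown (only the sample standard deviation s is given), so use a t-interval with df = n - 1 = 22 - 1 = 21.

For 95% confidence with df = 21, t* = 2.080 (from t-table)

Standard error: SE = s/√n = 18/√22 = 3.837613

Margin of error: E = t* × SE = 2.080 × 3.837613 = 7.9822

T-interval: x̄ ± E = 94 ± 7.9822 = (86.0178, 101.9822)

Rounded to 2 decimal places:

(86.02, 101.98)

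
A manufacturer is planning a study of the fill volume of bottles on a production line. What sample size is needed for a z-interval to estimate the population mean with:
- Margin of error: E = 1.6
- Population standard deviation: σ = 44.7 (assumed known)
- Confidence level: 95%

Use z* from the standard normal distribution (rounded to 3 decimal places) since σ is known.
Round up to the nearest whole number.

Using z* since population σ is known (z-interval formula).

For 95% confidence, z* = 1.96 (from standard normal table)

Sample size formula for z-interval: n = (z*σ/E)²

n = (1.96 × 44.7 / 1.6)²
  = (54.757500)²
  = 2998.3838

Round up to the nearest whole number: n = 2999

2999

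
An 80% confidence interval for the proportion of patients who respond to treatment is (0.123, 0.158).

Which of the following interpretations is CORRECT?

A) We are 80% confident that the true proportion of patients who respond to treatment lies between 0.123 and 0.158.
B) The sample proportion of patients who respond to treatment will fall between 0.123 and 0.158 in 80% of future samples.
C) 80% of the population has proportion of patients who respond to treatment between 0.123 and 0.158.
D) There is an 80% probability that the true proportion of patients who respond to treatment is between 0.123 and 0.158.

A confidence interval represents our confidence in the procedure, not a probability statement about the parameter.

Key concept: If we repeated this sampling process many times and computed an 80% CI each time, about 80% of those intervals would contain the true population parameter.

For this specific interval (0.123, 0.158):
- Midpoint (point estimate): 0.1405
- Margin of error: 0.0175

The correct interpretation is the one stating confidence that the true parameter lies in the interval — option A.

A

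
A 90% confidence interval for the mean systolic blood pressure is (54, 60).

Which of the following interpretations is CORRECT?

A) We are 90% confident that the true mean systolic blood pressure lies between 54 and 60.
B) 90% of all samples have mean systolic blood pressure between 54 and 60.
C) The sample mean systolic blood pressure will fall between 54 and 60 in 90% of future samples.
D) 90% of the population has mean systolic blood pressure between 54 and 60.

A confidence interval represents our confidence in the procedure, not a probability statement about the parameter.

Key concept: If we repeated this sampling process many times and computed a 90% CI each time, about 90% of those intervals would contain the true population parameter.

For this specific interval (54, 60):
- Midpoint (point estimate): 57
- Margin of error: 3

The correct interpretation is the one stating confidence that the true parameter lies in the interval — option A.

A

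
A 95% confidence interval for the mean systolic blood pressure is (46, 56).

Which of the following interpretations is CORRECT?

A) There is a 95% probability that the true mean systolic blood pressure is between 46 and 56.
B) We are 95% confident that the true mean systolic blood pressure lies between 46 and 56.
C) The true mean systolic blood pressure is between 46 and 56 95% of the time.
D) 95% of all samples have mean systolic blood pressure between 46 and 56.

A confidence interval represents our confidence in the procedure, not a probability statement about the parameter.

Key concept: If we repeated this sampling process many times and computed a 95% CI each time, about 95% of those intervals would contain the true population parameter.

For this specific interval (46, 56):
- Midpoint (point estimate): 51
- Margin of error: 5

The correct interpretation is the one stating confidence that the true parameter lies in the interval — option B.

B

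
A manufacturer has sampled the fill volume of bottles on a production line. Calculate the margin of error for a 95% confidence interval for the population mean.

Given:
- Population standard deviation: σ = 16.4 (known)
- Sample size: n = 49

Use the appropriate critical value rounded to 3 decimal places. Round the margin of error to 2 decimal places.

The population standard deviation σ is known, so use the z-interval margin of error formula.

For 95% confidence, z* = 1.96 (from standard normal table)

Margin of error formula for z-interval: E = z* × σ/√n

E = 1.96 × 16.4/√49
  = 1.96 × 2.342857
  = 4.5920

Rounded to 2 decimal places:

4.59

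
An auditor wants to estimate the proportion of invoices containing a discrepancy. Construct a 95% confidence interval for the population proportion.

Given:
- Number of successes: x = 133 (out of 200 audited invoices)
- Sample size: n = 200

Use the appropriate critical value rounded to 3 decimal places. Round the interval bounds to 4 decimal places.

Sample proportion: p̂ = 133/200 = 0.665000

Check conditions for normal approximation:
  np̂ = 133 ≥ 10 ✓
  n(1-p̂) = 67 ≥ 10 ✓

The sample is large enough, so use a z-interval (normal approximation) for the proportion.

For 95% confidence, z* = 1.96 (from standard normal table)

Standard error: SE = √(p̂(1-p̂)/n) = √(0.665000×0.335000/200) = 0.03337477

Margin of error: E = z* × SE = 1.96 × 0.03337477 = 0.065415

Z-interval: p̂ ± E = 0.665000 ± 0.065415 = (0.599585, 0.730415)

Rounded to 4 decimal places:

(0.5996, 0.7304)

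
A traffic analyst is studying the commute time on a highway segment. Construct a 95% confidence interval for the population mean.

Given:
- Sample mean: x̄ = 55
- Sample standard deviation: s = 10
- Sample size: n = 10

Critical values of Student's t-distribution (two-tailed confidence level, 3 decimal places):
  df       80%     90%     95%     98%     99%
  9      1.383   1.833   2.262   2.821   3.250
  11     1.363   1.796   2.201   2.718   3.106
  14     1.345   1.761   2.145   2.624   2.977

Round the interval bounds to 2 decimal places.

The population standard deviation σ is unknown (only the sample standard deviation s is given), so use a t-interval with df = n - 1 = 10 - 1 = 9.

For 95% confidence with df = 9, t* = 2.262 (from t-table)

Standard error: SE = s/√n = 10/√10 = 3.162278

Margin of error: E = t* × SE = 2.262 × 3.162278 = 7.1531

T-interval: x̄ ± E = 55 ± 7.1531 = (47.8469, 62.1531)

Rounded to 2 decimal places:

(47.85, 62.15)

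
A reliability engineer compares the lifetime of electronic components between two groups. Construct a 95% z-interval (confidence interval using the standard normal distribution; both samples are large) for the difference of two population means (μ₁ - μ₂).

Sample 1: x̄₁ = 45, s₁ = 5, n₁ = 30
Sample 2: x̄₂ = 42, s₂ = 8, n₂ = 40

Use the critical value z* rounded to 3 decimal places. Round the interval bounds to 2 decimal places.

Both samples are large (n₁ = 30 ≥ 30, n₂ = 40 ≥ 30), so a z-interval for the difference of means applies.

Point estimate: x̄₁ - x̄₂ = 45 - 42 = 3

Standard error: SE = √(s₁²/n₁ + s₂²/n₂)
= √(5²/30 + 8²/40)
= √(0.833333 + 1.600000)
= 1.559915

For 95% confidence, z* = 1.96 (from standard normal table)
Margin of error: E = z* × SE = 1.96 × 1.559915 = 3.0574

Z-interval: (x̄₁ - x̄₂) ± E = 3 ± 3.0574 = (-0.0574, 6.0574)

Rounded to 2 decimal places:

(-0.06, 6.06)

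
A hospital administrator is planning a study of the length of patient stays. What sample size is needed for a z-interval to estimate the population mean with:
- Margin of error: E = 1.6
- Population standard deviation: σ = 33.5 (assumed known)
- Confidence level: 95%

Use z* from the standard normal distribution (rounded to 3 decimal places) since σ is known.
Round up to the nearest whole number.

Using z* since population σ is known (z-interval formula).

For 95% confidence, z* = 1.96 (from standard normal table)

Sample size formula for z-interval: n = (z*σ/E)²

n = (1.96 × 33.5 / 1.6)²
  = (41.037500)²
  = 1684.0764

Round up to the nearest whole number: n = 1685

1685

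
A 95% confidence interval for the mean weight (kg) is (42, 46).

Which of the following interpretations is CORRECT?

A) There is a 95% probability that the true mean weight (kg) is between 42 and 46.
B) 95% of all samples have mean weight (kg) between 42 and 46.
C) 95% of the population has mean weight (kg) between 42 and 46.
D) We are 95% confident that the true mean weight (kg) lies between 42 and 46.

A confidence interval represents our confidence in the procedure, not a probability statement about the parameter.

Key concept: If we repeated this sampling process many times and computed a 95% CI each time, about 95% of those intervals would contain the true population parameter.

For this specific interval (42, 46):
- Midpoint (point estimate): 44
- Margin of error: 2

The correct interpretation is the one stating confidence that the true parameter lies in the interval — option D.

D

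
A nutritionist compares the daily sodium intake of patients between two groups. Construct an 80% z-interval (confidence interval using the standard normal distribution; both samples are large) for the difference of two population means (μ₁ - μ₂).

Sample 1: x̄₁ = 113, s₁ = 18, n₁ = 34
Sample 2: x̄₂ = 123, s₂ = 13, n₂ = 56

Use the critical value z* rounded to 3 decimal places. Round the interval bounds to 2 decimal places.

Both samples are large (n₁ = 34 ≥ 30, n₂ = 56 ≥ 30), so a z-interval for the difference of means applies.

Point estimate: x̄₁ - x̄₂ = 113 - 123 = -10

Standard error: SE = √(s₁²/n₁ + s₂²/n₂)
= √(18²/34 + 13²/56)
= √(9.529412 + 3.017857)
= 3.542212

For 80% confidence, z* = 1.282 (from standard normal table)
Margin of error: E = z* × SE = 1.282 × 3.542212 = 4.5411

Z-interval: (x̄₁ - x̄₂) ± E = -10 ± 4.5411 = (-14.5411, -5.4589)

Rounded to 2 decimal places:

(-14.54, -5.46)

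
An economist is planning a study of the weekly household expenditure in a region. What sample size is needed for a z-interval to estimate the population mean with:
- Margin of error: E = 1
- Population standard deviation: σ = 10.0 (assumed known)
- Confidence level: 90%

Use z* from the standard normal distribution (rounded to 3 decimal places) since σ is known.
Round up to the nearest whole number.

Using z* since population σ is known (z-interval formula).

For 90% confidence, z* = 1.645 (from standard normal table)

Sample size formula for z-interval: n = (z*σ/E)²

n = (1.645 × 10.0 / 1)²
  = (16.450000)²
  = 270.6025

Round up to the nearest whole number: n = 271

271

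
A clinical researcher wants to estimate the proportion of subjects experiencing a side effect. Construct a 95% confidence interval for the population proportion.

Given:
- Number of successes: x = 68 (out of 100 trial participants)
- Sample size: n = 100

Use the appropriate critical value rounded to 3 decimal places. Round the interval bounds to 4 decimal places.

Sample proportion: p̂ = 68/100 = 0.680000

Check conditions for normal approximation:
  np̂ = 68 ≥ 10 ✓
  n(1-p̂) = 32 ≥ 10 ✓

The sample is large enough, so use a z-interval (normal approximation) for the proportion.

For 95% confidence, z* = 1.96 (from standard normal table)

Standard error: SE = √(p̂(1-p̂)/n) = √(0.680000×0.320000/100) = 0.04664762

Margin of error: E = z* × SE = 1.96 × 0.04664762 = 0.091429

Z-interval: p̂ ± E = 0.680000 ± 0.091429 = (0.588571, 0.771429)

Rounded to 4 decimal places:

(0.5886, 0.7714)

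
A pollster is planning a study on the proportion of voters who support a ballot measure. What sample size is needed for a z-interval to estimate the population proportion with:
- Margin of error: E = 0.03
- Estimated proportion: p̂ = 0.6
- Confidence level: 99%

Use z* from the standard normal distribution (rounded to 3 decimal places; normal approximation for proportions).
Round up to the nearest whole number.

Using z* for proportion z-interval (normal approximation).

For 99% confidence, z* = 2.576 (from standard normal table)

Sample size formula for proportion z-interval: n = z*²p̂(1-p̂)/E²

n = 2.576² × 0.6 × 0.4 / 0.03²
  = 6.635776 × 0.24 / 0.0009
  = 1769.5403

Round up to the nearest whole number: n = 1770

1770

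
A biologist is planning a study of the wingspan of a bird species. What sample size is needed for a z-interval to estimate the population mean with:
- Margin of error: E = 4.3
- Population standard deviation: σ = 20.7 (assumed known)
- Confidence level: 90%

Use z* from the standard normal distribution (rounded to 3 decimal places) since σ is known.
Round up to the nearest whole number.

Using z* since population σ is known (z-interval formula).

For 90% confidence, z* = 1.645 (from standard normal table)

Sample size formula for z-interval: n = (z*σ/E)²

n = (1.645 × 20.7 / 4.3)²
  = (7.918953)²
  = 62.7098

Round up to the nearest whole number: n = 63

63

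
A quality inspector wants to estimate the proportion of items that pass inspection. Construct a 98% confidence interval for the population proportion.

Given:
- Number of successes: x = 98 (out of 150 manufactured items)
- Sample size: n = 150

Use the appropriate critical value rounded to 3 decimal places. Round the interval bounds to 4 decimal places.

Sample proportion: p̂ = 98/150 = 0.653333

Check conditions for normal approximation:
  np̂ = 98 ≥ 10 ✓
  n(1-p̂) = 52 ≥ 10 ✓

The sample is large enough, so use a z-interval (normal approximation) for the proportion.

For 98% confidence, z* = 2.326 (from standard normal table)

Standard error: SE = √(p̂(1-p̂)/n) = √(0.653333×0.346667/150) = 0.03885777

Margin of error: E = z* × SE = 2.326 × 0.03885777 = 0.090383

Z-interval: p̂ ± E = 0.653333 ± 0.090383 = (0.562950, 0.743716)

Rounded to 4 decimal places:

(0.5630, 0.7437)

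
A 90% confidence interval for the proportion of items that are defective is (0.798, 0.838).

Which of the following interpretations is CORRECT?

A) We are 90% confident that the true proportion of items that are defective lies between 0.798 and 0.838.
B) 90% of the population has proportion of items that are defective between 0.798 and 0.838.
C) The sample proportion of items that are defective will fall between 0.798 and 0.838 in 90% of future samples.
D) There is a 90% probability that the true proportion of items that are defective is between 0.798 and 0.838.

A confidence interval represents our confidence in the procedure, not a probability statement about the parameter.

Key concept: If we repeated this sampling process many times and computed a 90% CI each time, about 90% of those intervals would contain the true population parameter.

For this specific interval (0.798, 0.838):
- Midpoint (point estimate): 0.818
- Margin of error: 0.02

The correct interpretation is the one stating confidence that the true parameter lies in the interval — option A.

A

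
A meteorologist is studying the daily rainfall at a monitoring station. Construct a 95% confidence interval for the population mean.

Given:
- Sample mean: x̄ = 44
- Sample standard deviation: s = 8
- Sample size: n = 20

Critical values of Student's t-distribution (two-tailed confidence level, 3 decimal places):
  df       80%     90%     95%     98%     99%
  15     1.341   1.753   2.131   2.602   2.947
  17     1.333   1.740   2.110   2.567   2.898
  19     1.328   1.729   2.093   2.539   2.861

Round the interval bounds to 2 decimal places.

The population standard deviation σ is unknown (only the sample standard deviation s is given), so use a t-interval with df = n - 1 = 20 - 1 = 19.

For 95% confidence with df = 19, t* = 2.093 (from t-table)

Standard error: SE = s/√n = 8/√20 = 1.788854

Margin of error: E = t* × SE = 2.093 × 1.788854 = 3.7441

T-interval: x̄ ± E = 44 ± 3.7441 = (40.2559, 47.7441)

Rounded to 2 decimal places:

(40.26, 47.74)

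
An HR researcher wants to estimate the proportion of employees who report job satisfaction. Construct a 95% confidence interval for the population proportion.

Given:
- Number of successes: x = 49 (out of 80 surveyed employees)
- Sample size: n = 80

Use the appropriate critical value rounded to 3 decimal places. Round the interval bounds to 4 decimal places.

Sample proportion: p̂ = 49/80 = 0.612500

Check conditions for normal approximation:
  np̂ = 49 ≥ 10 ✓
  n(1-p̂) = 31 ≥ 10 ✓

The sample is large enough, so use a z-interval (normal approximation) for the proportion.

For 95% confidence, z* = 1.96 (from standard normal table)

Standard error: SE = √(p̂(1-p̂)/n) = √(0.612500×0.387500/80) = 0.05446831

Margin of error: E = z* × SE = 1.96 × 0.05446831 = 0.106758

Z-interval: p̂ ± E = 0.612500 ± 0.106758 = (0.505742, 0.719258)

Rounded to 4 decimal places:

(0.5057, 0.7193)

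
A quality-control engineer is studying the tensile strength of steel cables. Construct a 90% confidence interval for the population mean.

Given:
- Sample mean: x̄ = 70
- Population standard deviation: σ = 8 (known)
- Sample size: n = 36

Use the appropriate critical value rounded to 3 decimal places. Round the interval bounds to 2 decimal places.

The population standard deviation σ is known, so use a z-interval (standard normal critical value).

For 90% confidence, z* = 1.645 (from standard normal table)

Standard error: SE = σ/√n = 8/√36 = 1.333333

Margin of error: E = z* × SE = 1.645 × 1.333333 = 2.1933

Z-interval: x̄ ± E = 70 ± 2.1933 = (67.8067, 72.1933)

Rounded to 2 decimal places:

(67.81, 72.19)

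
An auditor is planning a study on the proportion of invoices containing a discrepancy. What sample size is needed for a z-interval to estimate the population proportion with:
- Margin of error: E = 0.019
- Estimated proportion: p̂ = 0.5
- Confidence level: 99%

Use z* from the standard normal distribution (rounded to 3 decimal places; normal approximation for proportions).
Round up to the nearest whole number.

Using z* for proportion z-interval (normal approximation).

For 99% confidence, z* = 2.576 (from standard normal table)

Sample size formula for proportion z-interval: n = z*²p̂(1-p̂)/E²

n = 2.576² × 0.5 × 0.5 / 0.019²
  = 6.635776 × 0.25 / 0.000361
  = 4595.4127

Round up to the nearest whole number: n = 4596

4596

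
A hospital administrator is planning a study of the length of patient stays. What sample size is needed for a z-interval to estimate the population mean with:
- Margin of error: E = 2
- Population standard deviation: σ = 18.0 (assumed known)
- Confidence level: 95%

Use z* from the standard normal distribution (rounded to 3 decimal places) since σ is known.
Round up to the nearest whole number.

Using z* since population σ is known (z-interval formula).

For 95% confidence, z* = 1.96 (from standard normal table)

Sample size formula for z-interval: n = (z*σ/E)²

n = (1.96 × 18.0 / 2)²
  = (17.640000)²
  = 311.1696

Round up to the nearest whole number: n = 312

312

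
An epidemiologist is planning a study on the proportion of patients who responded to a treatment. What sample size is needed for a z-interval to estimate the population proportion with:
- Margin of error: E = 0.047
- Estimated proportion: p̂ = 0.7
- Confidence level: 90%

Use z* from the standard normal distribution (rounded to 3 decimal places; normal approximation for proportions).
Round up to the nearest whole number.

Using z* for proportion z-interval (normal approximation).

For 90% confidence, z* = 1.645 (from standard normal table)

Sample size formula for proportion z-interval: n = z*²p̂(1-p̂)/E²

n = 1.645² × 0.7 × 0.3 / 0.047²
  = 2.706025 × 0.21 / 0.002209
  = 257.2500

Round up to the nearest whole number: n = 258

258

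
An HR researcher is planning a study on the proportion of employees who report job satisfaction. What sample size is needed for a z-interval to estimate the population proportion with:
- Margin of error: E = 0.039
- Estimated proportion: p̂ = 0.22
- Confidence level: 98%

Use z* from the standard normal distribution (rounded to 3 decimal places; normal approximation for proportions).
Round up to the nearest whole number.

Using z* for proportion z-interval (normal approximation).

For 98% confidence, z* = 2.326 (from standard normal table)

Sample size formula for proportion z-interval: n = z*²p̂(1-p̂)/E²

n = 2.326² × 0.22 × 0.78 / 0.039²
  = 5.410276 × 0.1716 / 0.001521
  = 610.3901

Round up to the nearest whole number: n = 611

611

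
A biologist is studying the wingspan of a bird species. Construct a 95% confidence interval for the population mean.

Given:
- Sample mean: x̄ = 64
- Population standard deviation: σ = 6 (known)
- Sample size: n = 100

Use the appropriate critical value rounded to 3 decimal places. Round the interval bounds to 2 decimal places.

The population standard deviation σ is known, so use a z-interval (standard normal critical value).

For 95% confidence, z* = 1.96 (from standard normal table)

Standard error: SE = σ/√n = 6/√100 = 0.600000

Margin of error: E = z* × SE = 1.96 × 0.600000 = 1.1760

Z-interval: x̄ ± E = 64 ± 1.1760 = (62.8240, 65.1760)

Rounded to 2 decimal places:

(62.82, 65.18)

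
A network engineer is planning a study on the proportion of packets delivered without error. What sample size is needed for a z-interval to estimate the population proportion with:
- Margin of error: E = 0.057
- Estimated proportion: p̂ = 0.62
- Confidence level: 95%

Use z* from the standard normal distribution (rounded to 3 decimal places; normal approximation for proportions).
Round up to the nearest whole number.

Using z* for proportion z-interval (normal approximation).

For 95% confidence, z* = 1.96 (from standard normal table)

Sample size formula for proportion z-interval: n = z*²p̂(1-p̂)/E²

n = 1.96² × 0.62 × 0.38 / 0.057²
  = 3.8416 × 0.2356 / 0.003249
  = 278.5722

Round up to the nearest whole number: n = 279

279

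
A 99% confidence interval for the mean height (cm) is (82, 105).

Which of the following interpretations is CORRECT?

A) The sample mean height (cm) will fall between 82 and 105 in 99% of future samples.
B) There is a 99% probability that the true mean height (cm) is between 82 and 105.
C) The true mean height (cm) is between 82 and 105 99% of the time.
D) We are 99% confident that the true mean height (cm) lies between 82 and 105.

A confidence interval represents our confidence in the procedure, not a probability statement about the parameter.

Key concept: If we repeated this sampling process many times and computed a 99% CI each time, about 99% of those intervals would contain the true population parameter.

For this specific interval (82, 105):
- Midpoint (point estimate): 93.5
- Margin of error: 11.5

The correct interpretation is the one stating confidence that the true parameter lies in the interval — option D.

D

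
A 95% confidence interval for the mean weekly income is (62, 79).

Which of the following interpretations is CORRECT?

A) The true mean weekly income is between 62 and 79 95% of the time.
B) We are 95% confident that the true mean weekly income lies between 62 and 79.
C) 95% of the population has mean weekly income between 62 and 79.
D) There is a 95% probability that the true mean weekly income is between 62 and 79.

A confidence interval represents our confidence in the procedure, not a probability statement about the parameter.

Key concept: If we repeated this sampling process many times and computed a 95% CI each time, about 95% of those intervals would contain the true population parameter.

For this specific interval (62, 79):
- Midpoint (point estimate): 70.5
- Margin of error: 8.5

The correct interpretation is the one stating confidence that the true parameter lies in the interval — option B.

B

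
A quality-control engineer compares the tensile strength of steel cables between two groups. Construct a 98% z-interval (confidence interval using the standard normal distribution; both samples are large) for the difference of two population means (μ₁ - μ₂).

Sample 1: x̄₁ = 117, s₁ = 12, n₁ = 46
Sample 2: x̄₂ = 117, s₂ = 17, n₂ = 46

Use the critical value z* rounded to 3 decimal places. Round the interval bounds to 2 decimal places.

Both samples are large (n₁ = 46 ≥ 30, n₂ = 46 ≥ 30), so a z-interval for the difference of means applies.

Point estimate: x̄₁ - x̄₂ = 117 - 117 = 0

Standard error: SE = √(s₁²/n₁ + s₂²/n₂)
= √(12²/46 + 17²/46)
= √(3.130435 + 6.282609)
= 3.068068

For 98% confidence, z* = 2.326 (from standard normal table)
Margin of error: E = z* × SE = 2.326 × 3.068068 = 7.1363

Z-interval: (x̄₁ - x̄₂) ± E = 0 ± 7.1363 = (-7.1363, 7.1363)

Rounded to 2 decimal places:

(-7.14, 7.14)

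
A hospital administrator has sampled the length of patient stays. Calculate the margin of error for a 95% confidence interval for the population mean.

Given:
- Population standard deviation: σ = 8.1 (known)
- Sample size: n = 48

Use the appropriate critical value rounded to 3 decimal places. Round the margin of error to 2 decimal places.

The population standard deviation σ is known, so use the z-interval margin of error formula.

For 95% confidence, z* = 1.96 (from standard normal table)

Margin of error formula for z-interval: E = z* × σ/√n

E = 1.96 × 8.1/√48
  = 1.96 × 1.169134
  = 2.2915

Rounded to 2 decimal places:

2.29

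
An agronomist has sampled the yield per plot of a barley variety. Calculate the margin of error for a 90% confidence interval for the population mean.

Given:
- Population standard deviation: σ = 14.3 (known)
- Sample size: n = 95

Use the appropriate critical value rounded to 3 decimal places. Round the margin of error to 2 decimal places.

The population standard deviation σ is known, so use the z-interval margin of error formula.

For 90% confidence, z* = 1.645 (from standard normal table)

Margin of error formula for z-interval: E = z* × σ/√n

E = 1.645 × 14.3/√95
  = 1.645 × 1.467149
  = 2.4135

Rounded to 2 decimal places:

2.41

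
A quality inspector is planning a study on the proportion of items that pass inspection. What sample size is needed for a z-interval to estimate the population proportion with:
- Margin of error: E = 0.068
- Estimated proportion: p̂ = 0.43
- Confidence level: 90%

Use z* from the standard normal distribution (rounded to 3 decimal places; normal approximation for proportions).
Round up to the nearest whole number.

Using z* for proportion z-interval (normal approximation).

For 90% confidence, z* = 1.645 (from standard normal table)

Sample size formula for proportion z-interval: n = z*²p̂(1-p̂)/E²

n = 1.645² × 0.43 × 0.57 / 0.068²
  = 2.706025 × 0.2451 / 0.004624
  = 143.4357

Round up to the nearest whole number: n = 144

144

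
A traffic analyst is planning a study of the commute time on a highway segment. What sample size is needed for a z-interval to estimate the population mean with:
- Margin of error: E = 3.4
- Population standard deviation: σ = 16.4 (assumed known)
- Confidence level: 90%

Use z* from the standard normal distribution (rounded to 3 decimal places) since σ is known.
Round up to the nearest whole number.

Using z* since population σ is known (z-interval formula).

For 90% confidence, z* = 1.645 (from standard normal table)

Sample size formula for z-interval: n = (z*σ/E)²

n = (1.645 × 16.4 / 3.4)²
  = (7.934706)²
  = 62.9596

Round up to the nearest whole number: n = 63

63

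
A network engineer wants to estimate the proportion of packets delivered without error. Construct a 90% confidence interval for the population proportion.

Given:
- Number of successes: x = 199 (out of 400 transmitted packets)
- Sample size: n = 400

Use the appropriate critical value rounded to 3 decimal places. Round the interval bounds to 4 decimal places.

Sample proportion: p̂ = 199/400 = 0.497500

Check conditions for normal approximation:
  np̂ = 199 ≥ 10 ✓
  n(1-p̂) = 201 ≥ 10 ✓

The sample is large enough, so use a z-interval (normal approximation) for the proportion.

For 90% confidence, z* = 1.645 (from standard normal table)

Standard error: SE = √(p̂(1-p̂)/n) = √(0.497500×0.502500/400) = 0.02499969

Margin of error: E = z* × SE = 1.645 × 0.02499969 = 0.041124

Z-interval: p̂ ± E = 0.497500 ± 0.041124 = (0.456376, 0.538624)

Rounded to 4 decimal places:

(0.4564, 0.5386)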